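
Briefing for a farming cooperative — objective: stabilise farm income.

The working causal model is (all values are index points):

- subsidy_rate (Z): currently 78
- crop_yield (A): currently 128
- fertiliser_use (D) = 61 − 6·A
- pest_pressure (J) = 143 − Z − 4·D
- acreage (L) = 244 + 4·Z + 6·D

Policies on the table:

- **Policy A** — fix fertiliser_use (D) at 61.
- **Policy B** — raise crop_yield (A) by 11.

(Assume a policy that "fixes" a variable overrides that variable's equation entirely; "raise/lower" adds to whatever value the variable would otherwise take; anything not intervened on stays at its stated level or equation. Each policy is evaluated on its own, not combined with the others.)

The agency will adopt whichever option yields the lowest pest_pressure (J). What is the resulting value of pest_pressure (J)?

Policy A (D := 61):
  Z = 78
  A = 128
  D = 61
  J = 143 − 78 − 4·61 = -179
Policy B (A + 11):
  Z = 78
  A = 128 + 11 = 139
  D = 61 − 6·139 = -773
  J = 143 − 78 − 4·(-773) = 3157
Comparing — Policy A: J=-179, Policy B: J=3157. Lowest is -179 (Policy A).

-179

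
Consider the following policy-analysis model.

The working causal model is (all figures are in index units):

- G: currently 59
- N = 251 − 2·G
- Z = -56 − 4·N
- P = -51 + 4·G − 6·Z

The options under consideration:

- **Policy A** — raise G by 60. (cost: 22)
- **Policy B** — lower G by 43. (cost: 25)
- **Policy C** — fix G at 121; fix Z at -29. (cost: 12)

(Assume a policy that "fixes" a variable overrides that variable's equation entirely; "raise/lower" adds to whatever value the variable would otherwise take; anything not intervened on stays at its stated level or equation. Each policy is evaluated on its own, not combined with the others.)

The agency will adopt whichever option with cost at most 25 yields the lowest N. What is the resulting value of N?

Policy A (G + 60):
  G = 59 + 60 = 119
  N = 251 − 2·119 = 13
Policy B (G − 43):
  G = 59 − 43 = 16
  N = 251 − 2·16 = 219
Policy C (G := 121, Z := -29):
  G = 121
  N = 251 − 2·121 = 9
Comparing — Policy A: N=13, Policy B: N=219, Policy C: N=9. Lowest is 9 (Policy C).

9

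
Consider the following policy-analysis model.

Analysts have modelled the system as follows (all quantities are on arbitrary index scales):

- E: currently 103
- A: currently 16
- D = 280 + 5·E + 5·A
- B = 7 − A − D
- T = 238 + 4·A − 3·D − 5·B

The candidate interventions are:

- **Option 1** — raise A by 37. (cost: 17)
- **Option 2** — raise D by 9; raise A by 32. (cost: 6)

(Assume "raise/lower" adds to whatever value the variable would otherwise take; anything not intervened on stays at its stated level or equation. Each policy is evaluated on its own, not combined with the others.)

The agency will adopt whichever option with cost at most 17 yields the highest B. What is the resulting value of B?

-1085

Option 1 (A + 37):
  E = 103
  A = 16 + 37 = 53
  D = 280 + 5·103 + 5·53 = 1060
  B = 7 − 53 − 1060 = -1106
Option 2 (D + 9, A + 32):
  E = 103
  A = 16 + 32 = 48
  D = 280 + 5·103 + 5·48 (+9 from intervention) = 1044
  B = 7 − 48 − 1044 = -1085
Comparing — Option 1: B=-1106, Option 2: B=-1085. Highest is -1085 (Option 2).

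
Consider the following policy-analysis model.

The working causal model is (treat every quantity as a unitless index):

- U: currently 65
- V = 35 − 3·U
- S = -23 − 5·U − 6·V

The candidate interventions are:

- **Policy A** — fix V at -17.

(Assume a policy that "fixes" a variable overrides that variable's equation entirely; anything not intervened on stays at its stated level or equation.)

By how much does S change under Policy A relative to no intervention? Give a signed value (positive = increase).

Baseline:
  U = 65
  V = 35 − 3·65 = -160
  S = -23 − 5·65 − 6·(-160) = 612
Policy A (V := -17):
  U = 65
  V = -17
  S = -23 − 5·65 − 6·(-17) = -246
Change in S: -246 − 612 = -858

-858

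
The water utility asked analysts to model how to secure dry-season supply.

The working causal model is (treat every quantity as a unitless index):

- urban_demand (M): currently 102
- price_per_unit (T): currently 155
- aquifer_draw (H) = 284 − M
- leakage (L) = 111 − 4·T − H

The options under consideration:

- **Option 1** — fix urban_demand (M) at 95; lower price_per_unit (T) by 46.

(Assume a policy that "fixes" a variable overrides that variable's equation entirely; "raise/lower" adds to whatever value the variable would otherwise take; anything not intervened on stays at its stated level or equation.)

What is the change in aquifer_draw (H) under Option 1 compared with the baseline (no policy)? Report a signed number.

7

Baseline:
  M = 102
  H = 284 − 102 = 182
Option 1 (M := 95, T − 46):
  M = 95
  H = 284 − 95 = 189
Change in H: 189 − 182 = 7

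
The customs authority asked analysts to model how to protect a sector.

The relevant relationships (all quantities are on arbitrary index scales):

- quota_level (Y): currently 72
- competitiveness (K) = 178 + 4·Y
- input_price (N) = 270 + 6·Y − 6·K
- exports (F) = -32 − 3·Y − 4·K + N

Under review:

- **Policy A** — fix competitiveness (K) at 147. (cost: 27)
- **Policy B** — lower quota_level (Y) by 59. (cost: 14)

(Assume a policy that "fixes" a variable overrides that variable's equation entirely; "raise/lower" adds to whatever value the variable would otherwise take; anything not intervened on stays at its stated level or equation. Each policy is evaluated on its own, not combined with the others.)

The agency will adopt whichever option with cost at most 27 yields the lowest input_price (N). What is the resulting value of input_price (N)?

-1032

Policy A (K := 147):
  Y = 72
  K = 147
  N = 270 + 6·72 − 6·147 = -180
Policy B (Y − 59):
  Y = 72 − 59 = 13
  K = 178 + 4·13 = 230
  N = 270 + 6·13 − 6·230 = -1032
Comparing — Policy A: N=-180, Policy B: N=-1032. Lowest is -1032 (Policy B).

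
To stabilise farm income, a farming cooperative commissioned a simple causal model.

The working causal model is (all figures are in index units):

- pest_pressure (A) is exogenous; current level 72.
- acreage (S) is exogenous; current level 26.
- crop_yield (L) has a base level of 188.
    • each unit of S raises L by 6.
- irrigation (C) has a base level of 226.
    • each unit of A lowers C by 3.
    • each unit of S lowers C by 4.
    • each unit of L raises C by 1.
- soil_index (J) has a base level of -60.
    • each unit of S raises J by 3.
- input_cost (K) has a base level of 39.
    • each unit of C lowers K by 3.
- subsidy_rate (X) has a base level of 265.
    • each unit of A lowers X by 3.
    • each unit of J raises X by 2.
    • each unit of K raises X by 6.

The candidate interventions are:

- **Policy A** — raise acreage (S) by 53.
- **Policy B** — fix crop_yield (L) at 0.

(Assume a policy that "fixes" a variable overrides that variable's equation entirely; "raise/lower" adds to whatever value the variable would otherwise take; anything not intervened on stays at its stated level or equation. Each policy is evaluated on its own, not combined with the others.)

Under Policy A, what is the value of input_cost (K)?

Policy A (S + 53):
  A = 72
  S = 26 + 53 = 79
  L = 188 + 6·79 = 662
  C = 226 − 3·72 − 4·79 + 662 = 356
  K = 39 − 3·356 = -1029

-1029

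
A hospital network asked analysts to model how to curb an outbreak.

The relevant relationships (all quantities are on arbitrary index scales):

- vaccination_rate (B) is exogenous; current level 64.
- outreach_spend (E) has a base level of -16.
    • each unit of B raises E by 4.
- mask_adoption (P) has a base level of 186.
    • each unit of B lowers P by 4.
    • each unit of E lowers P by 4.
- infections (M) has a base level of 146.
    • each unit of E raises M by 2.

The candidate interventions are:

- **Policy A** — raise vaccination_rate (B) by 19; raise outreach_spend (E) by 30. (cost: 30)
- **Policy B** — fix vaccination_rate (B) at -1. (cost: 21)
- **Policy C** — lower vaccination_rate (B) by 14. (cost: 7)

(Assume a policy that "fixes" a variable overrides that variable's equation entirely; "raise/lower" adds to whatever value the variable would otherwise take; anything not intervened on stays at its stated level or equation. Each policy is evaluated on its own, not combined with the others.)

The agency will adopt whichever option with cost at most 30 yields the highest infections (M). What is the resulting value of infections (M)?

Policy A (B + 19, E + 30):
  B = 64 + 19 = 83
  E = -16 + 4·83 (+30 from intervention) = 346
  M = 146 + 2·346 = 838
Policy B (B := -1):
  B = -1
  E = -16 + 4·(-1) = -20
  M = 146 + 2·(-20) = 106
Policy C (B − 14):
  B = 64 − 14 = 50
  E = -16 + 4·50 = 184
  M = 146 + 2·184 = 514
Comparing — Policy A: M=838, Policy B: M=106, Policy C: M=514. Highest is 838 (Policy A).

838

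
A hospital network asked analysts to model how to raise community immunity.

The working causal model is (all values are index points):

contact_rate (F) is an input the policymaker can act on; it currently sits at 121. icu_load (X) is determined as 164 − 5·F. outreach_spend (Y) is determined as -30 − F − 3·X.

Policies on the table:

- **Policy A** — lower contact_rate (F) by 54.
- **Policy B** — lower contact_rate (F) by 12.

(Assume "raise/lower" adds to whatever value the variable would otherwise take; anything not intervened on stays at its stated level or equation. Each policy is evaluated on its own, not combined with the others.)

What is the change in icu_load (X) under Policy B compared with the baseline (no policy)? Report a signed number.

60

Baseline:
  F = 121
  X = 164 − 5·121 = -441
Policy B (F − 12):
  F = 121 − 12 = 109
  X = 164 − 5·109 = -381
Change in X: -381 − (-441) = 60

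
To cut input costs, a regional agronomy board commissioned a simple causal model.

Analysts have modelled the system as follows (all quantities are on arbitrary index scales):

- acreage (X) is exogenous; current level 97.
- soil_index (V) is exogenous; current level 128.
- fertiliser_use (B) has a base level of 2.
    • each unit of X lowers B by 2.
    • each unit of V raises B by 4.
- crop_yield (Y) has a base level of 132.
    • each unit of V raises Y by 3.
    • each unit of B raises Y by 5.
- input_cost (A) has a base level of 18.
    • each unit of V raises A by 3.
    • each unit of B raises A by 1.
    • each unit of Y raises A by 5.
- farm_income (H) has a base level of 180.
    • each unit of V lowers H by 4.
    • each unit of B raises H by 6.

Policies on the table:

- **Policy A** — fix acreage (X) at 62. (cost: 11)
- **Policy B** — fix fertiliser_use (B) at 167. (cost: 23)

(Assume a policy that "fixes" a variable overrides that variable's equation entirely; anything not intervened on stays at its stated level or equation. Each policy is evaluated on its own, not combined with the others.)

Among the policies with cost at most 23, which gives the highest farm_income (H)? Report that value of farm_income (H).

Policy A (X := 62):
  X = 62
  V = 128
  B = 2 − 2·62 + 4·128 = 390
  H = 180 − 4·128 + 6·390 = 2008
Policy B (B := 167):
  X = 97
  V = 128
  B = 167
  H = 180 − 4·128 + 6·167 = 670
Comparing — Policy A: H=2008, Policy B: H=670. Highest is 2008 (Policy A).

2008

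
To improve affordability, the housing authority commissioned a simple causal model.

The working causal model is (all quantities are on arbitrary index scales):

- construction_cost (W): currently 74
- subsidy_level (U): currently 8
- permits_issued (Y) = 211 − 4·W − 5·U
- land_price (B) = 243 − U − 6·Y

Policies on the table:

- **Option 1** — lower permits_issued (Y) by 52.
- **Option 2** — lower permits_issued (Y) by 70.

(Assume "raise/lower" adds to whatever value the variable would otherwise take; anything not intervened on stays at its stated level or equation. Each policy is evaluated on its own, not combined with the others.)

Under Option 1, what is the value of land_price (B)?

1297

Option 1 (Y − 52):
  W = 74
  U = 8
  Y = 211 − 4·74 − 5·8 (−52 from intervention) = -177
  B = 243 − 8 − 6·(-177) = 1297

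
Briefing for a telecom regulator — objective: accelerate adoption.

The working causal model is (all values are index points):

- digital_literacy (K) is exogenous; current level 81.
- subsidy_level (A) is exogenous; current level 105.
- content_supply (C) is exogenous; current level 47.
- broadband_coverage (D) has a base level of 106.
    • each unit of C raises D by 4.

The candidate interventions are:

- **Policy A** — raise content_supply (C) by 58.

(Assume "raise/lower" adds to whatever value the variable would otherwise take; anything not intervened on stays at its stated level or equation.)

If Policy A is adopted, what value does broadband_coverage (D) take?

526

Policy A (C + 58):
  C = 47 + 58 = 105
  D = 106 + 4·105 = 526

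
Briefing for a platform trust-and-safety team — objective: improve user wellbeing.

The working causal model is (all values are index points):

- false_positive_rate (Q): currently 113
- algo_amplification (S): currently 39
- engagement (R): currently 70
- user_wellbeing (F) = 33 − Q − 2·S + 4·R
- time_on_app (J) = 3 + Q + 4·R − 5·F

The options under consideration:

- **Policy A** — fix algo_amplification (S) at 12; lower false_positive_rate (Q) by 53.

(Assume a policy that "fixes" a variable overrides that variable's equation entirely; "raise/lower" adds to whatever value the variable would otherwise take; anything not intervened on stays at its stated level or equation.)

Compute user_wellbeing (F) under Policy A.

229

Policy A (S := 12, Q − 53):
  Q = 113 − 53 = 60
  S = 12
  R = 70
  F = 33 − 60 − 2·12 + 4·70 = 229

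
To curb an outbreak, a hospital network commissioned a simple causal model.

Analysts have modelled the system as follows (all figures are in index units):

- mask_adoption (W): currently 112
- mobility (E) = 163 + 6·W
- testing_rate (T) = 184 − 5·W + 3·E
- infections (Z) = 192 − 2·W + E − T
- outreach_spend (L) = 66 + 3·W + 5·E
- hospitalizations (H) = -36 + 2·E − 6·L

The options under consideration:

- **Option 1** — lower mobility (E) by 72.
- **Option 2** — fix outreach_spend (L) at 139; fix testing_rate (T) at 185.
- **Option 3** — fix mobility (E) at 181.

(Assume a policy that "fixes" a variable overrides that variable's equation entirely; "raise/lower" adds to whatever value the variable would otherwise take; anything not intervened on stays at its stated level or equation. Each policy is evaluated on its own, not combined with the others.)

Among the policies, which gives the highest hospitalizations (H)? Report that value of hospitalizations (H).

Option 1 (E − 72):
  W = 112
  E = 163 + 6·112 (−72 from intervention) = 763
  L = 66 + 3·112 + 5·763 = 4217
  H = -36 + 2·763 − 6·4217 = -23812
Option 2 (L := 139, T := 185):
  W = 112
  E = 163 + 6·112 = 835
  L = 139
  H = -36 + 2·835 − 6·139 = 800
Option 3 (E := 181):
  W = 112
  E = 181
  L = 66 + 3·112 + 5·181 = 1307
  H = -36 + 2·181 − 6·1307 = -7516
Comparing — Option 1: H=-23812, Option 2: H=800, Option 3: H=-7516. Highest is 800 (Option 2).

800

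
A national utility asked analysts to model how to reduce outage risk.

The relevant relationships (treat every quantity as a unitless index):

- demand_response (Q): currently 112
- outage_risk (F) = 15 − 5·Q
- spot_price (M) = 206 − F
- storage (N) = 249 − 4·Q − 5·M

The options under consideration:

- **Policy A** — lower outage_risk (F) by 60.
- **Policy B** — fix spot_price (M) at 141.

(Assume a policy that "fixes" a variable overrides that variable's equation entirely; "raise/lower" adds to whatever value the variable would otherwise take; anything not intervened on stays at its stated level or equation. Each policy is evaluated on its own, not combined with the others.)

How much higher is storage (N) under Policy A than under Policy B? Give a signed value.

-3350

Policy A (F − 60):
  Q = 112
  F = 15 − 5·112 (−60 from intervention) = -605
  M = 206 − (-605) = 811
  N = 249 − 4·112 − 5·811 = -4254
Policy B (M := 141):
  Q = 112
  F = 15 − 5·112 = -545
  M = 141
  N = 249 − 4·112 − 5·141 = -904
N: -4254 − (-904) = -3350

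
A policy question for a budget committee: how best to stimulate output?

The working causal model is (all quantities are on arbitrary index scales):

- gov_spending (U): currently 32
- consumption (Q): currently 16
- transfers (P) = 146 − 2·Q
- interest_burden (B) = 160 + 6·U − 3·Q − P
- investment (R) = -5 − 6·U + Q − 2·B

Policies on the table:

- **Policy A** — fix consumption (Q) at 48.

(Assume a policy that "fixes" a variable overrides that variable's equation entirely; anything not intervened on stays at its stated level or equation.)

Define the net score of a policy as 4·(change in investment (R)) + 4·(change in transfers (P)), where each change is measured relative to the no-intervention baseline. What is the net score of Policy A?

Baseline:
  U = 32
  Q = 16
  P = 146 − 2·16 = 114
  B = 160 + 6·32 − 3·16 − 114 = 190
  R = -5 − 6·32 + 16 − 2·190 = -561
Policy A (Q := 48):
  U = 32
  Q = 48
  P = 146 − 2·48 = 50
  B = 160 + 6·32 − 3·48 − 50 = 158
  R = -5 − 6·32 + 48 − 2·158 = -465
ΔR = -465 − (-561) = 96; ΔP = 50 − 114 = -64
Score = 4·96 + 4·(-64) = 128

128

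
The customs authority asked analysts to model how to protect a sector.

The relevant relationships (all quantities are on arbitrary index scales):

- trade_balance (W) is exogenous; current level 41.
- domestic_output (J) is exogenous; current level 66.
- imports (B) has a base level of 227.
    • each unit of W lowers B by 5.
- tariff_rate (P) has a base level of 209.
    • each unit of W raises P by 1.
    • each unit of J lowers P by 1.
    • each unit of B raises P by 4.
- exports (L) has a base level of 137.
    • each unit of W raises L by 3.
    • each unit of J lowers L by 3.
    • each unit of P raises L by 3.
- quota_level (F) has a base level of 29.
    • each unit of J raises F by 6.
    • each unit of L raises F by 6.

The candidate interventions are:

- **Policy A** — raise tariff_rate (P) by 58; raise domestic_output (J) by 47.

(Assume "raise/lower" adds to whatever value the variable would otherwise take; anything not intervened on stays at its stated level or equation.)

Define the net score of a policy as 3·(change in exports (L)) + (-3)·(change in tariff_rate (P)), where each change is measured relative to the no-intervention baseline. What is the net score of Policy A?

-357

Baseline:
  W = 41
  J = 66
  B = 227 − 5·41 = 22
  P = 209 + 41 − 66 + 4·22 = 272
  L = 137 + 3·41 − 3·66 + 3·272 = 878
Policy A (P + 58, J + 47):
  W = 41
  J = 66 + 47 = 113
  B = 227 − 5·41 = 22
  P = 209 + 41 − 113 + 4·22 (+58 from intervention) = 283
  L = 137 + 3·41 − 3·113 + 3·283 = 770
ΔL = 770 − 878 = -108; ΔP = 283 − 272 = 11
Score = 3·(-108) + (-3)·11 = -357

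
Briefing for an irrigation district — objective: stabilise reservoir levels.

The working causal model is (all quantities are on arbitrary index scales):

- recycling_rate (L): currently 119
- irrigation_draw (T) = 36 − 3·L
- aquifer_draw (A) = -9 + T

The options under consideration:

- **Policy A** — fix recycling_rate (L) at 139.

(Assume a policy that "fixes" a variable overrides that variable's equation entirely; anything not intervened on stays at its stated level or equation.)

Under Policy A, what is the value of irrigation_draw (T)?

Policy A (L := 139):
  L = 139
  T = 36 − 3·139 = -381

-381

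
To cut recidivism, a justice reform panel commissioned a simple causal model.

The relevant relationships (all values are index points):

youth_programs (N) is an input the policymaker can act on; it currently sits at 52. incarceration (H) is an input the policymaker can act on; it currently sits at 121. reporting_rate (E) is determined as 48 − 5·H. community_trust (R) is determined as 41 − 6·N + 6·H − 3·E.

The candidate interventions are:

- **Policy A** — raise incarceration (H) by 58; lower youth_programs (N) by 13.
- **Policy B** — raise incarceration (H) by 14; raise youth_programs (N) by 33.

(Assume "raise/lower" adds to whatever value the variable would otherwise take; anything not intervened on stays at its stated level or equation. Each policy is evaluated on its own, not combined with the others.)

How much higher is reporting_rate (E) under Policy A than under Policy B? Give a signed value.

-220

Policy A (H + 58, N − 13):
  H = 121 + 58 = 179
  E = 48 − 5·179 = -847
Policy B (H + 14, N + 33):
  H = 121 + 14 = 135
  E = 48 − 5·135 = -627
E: -847 − (-627) = -220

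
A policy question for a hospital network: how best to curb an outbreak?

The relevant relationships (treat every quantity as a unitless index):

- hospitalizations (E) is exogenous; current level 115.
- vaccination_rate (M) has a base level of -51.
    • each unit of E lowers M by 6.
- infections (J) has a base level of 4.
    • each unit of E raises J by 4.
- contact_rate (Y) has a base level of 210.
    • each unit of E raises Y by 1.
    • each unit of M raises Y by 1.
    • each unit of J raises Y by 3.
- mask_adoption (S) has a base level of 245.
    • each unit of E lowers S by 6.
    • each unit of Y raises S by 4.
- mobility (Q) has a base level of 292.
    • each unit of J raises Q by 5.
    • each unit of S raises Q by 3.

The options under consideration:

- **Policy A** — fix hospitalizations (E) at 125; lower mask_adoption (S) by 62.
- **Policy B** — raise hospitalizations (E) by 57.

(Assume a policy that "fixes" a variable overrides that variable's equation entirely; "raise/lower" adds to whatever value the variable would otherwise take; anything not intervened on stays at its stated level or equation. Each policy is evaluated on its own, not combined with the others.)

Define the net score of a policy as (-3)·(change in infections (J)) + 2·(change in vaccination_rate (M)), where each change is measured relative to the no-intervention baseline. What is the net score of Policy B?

Baseline:
  E = 115
  M = -51 − 6·115 = -741
  J = 4 + 4·115 = 464
Policy B (E + 57):
  E = 115 + 57 = 172
  M = -51 − 6·172 = -1083
  J = 4 + 4·172 = 692
ΔJ = 692 − 464 = 228; ΔM = -1083 − (-741) = -342
Score = (-3)·228 + 2·(-342) = -1368

-1368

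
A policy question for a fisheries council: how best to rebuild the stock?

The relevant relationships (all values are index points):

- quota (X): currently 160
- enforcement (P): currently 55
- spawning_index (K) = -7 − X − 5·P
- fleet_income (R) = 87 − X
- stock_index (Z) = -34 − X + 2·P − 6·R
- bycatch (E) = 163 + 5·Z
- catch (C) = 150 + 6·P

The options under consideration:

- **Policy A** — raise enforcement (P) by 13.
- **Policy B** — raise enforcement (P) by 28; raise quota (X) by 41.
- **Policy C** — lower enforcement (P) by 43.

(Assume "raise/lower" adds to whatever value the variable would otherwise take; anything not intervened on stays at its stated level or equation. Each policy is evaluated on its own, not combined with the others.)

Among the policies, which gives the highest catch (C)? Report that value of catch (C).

648

Policy A (P + 13):
  P = 55 + 13 = 68
  C = 150 + 6·68 = 558
Policy B (P + 28, X + 41):
  P = 55 + 28 = 83
  C = 150 + 6·83 = 648
Policy C (P − 43):
  P = 55 − 43 = 12
  C = 150 + 6·12 = 222
Comparing — Policy A: C=558, Policy B: C=648, Policy C: C=222. Highest is 648 (Policy B).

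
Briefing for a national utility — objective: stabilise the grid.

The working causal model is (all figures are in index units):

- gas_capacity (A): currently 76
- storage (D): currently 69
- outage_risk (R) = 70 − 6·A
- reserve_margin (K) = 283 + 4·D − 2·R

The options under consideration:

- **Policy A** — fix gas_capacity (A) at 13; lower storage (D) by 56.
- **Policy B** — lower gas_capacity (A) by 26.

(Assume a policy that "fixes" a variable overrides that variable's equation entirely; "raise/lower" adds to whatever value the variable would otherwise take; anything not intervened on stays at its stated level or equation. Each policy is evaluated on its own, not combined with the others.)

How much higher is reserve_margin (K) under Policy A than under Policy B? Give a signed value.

Policy A (A := 13, D − 56):
  A = 13
  D = 69 − 56 = 13
  R = 70 − 6·13 = -8
  K = 283 + 4·13 − 2·(-8) = 351
Policy B (A − 26):
  A = 76 − 26 = 50
  D = 69
  R = 70 − 6·50 = -230
  K = 283 + 4·69 − 2·(-230) = 1019
K: 351 − 1019 = -668

-668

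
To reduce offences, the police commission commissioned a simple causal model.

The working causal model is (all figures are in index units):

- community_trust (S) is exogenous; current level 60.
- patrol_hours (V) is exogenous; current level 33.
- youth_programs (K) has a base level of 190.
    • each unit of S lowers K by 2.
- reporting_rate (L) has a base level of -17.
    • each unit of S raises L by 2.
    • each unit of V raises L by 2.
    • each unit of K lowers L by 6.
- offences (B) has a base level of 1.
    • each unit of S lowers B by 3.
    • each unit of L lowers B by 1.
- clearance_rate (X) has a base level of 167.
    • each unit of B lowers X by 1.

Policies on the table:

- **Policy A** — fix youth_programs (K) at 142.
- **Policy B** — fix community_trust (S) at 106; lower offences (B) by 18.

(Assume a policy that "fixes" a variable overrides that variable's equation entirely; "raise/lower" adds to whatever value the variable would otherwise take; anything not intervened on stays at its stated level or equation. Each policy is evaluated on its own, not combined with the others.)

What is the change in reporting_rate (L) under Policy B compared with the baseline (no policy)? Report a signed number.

Baseline:
  S = 60
  V = 33
  K = 190 − 2·60 = 70
  L = -17 + 2·60 + 2·33 − 6·70 = -251
Policy B (S := 106, B − 18):
  S = 106
  V = 33
  K = 190 − 2·106 = -22
  L = -17 + 2·106 + 2·33 − 6·(-22) = 393
Change in L: 393 − (-251) = 644

644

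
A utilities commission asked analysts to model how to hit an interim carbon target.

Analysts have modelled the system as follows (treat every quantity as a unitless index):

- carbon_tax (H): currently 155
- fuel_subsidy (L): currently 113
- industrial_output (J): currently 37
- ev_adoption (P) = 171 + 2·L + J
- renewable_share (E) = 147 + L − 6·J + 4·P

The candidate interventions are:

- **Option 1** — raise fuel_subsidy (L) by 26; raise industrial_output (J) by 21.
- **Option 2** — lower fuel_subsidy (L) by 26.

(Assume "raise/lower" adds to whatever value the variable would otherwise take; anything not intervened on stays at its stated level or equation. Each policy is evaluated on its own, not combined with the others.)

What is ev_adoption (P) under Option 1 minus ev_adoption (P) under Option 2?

125

Option 1 (L + 26, J + 21):
  L = 113 + 26 = 139
  J = 37 + 21 = 58
  P = 171 + 2·139 + 58 = 507
Option 2 (L − 26):
  L = 113 − 26 = 87
  J = 37
  P = 171 + 2·87 + 37 = 382
P: 507 − 382 = 125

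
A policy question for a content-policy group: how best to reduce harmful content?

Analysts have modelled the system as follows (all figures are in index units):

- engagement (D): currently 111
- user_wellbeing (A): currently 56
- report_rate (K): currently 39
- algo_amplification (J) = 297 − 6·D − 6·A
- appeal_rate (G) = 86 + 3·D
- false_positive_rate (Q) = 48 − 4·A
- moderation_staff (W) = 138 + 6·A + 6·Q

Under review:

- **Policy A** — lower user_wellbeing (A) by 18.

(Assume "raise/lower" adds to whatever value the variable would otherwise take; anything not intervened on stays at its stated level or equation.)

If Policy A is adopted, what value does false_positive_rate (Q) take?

Policy A (A − 18):
  A = 56 − 18 = 38
  Q = 48 − 4·38 = -104

-104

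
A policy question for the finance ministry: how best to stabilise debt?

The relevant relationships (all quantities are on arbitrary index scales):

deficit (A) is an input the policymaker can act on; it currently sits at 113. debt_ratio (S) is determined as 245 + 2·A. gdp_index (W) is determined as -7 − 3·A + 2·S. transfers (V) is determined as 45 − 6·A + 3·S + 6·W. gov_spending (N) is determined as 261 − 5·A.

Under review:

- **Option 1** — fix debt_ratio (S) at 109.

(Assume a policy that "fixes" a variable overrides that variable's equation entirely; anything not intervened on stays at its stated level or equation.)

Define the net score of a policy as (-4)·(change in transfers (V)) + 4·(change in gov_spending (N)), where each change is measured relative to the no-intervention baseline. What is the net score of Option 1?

Baseline:
  A = 113
  S = 245 + 2·113 = 471
  W = -7 − 3·113 + 2·471 = 596
  V = 45 − 6·113 + 3·471 + 6·596 = 4356
  N = 261 − 5·113 = -304
Option 1 (S := 109):
  A = 113
  S = 109
  W = -7 − 3·113 + 2·109 = -128
  V = 45 − 6·113 + 3·109 + 6·(-128) = -1074
  N = 261 − 5·113 = -304
ΔV = -1074 − 4356 = -5430; ΔN = -304 − (-304) = 0
Score = (-4)·(-5430) + 4·0 = 21720

21720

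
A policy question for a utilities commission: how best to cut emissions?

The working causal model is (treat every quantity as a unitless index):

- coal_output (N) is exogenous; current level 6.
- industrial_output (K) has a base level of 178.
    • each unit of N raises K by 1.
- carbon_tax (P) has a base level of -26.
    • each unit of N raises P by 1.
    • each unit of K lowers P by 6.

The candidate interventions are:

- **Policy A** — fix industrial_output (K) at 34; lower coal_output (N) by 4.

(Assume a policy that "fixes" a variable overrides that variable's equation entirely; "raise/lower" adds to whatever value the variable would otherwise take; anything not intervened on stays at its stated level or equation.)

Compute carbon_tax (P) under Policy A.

Policy A (K := 34, N − 4):
  N = 6 − 4 = 2
  K = 34
  P = -26 + 2 − 6·34 = -228

-228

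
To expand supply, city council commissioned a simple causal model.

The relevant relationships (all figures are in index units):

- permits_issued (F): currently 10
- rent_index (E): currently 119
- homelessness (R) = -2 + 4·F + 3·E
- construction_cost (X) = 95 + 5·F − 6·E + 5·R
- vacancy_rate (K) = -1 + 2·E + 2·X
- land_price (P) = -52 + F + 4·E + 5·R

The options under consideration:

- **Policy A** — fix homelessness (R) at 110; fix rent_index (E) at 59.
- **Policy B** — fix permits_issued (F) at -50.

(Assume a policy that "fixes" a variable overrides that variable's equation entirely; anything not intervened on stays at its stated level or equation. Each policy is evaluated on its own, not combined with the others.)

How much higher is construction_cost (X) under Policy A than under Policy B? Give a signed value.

435

Policy A (R := 110, E := 59):
  F = 10
  E = 59
  R = 110
  X = 95 + 5·10 − 6·59 + 5·110 = 341
Policy B (F := -50):
  F = -50
  E = 119
  R = -2 + 4·(-50) + 3·119 = 155
  X = 95 + 5·(-50) − 6·119 + 5·155 = -94
X: 341 − (-94) = 435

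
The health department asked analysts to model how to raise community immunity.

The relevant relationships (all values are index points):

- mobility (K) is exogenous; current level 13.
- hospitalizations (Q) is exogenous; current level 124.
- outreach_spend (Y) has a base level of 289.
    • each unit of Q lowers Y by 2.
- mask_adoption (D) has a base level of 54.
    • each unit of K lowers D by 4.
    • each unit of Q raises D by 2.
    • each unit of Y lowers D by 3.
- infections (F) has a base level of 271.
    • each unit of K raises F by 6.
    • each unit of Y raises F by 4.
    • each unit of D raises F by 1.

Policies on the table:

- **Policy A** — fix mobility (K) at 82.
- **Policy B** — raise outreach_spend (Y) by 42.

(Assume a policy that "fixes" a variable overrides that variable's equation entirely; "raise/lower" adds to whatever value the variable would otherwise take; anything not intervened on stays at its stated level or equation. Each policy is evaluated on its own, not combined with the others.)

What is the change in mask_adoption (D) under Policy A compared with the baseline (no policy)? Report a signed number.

Baseline:
  K = 13
  Q = 124
  Y = 289 − 2·124 = 41
  D = 54 − 4·13 + 2·124 − 3·41 = 127
Policy A (K := 82):
  K = 82
  Q = 124
  Y = 289 − 2·124 = 41
  D = 54 − 4·82 + 2·124 − 3·41 = -149
Change in D: -149 − 127 = -276

-276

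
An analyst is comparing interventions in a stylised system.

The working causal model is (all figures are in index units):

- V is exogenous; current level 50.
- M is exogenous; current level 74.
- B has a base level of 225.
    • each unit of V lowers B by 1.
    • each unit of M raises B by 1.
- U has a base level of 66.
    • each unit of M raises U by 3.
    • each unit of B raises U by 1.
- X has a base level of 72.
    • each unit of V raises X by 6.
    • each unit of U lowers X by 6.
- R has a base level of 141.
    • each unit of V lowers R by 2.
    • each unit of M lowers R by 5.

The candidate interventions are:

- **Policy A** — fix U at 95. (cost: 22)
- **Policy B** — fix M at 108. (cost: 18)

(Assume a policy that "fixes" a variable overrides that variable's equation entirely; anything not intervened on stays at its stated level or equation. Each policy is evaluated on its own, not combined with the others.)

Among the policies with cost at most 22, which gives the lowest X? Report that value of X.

Policy A (U := 95):
  V = 50
  M = 74
  B = 225 − 50 + 74 = 249
  U = 95
  X = 72 + 6·50 − 6·95 = -198
Policy B (M := 108):
  V = 50
  M = 108
  B = 225 − 50 + 108 = 283
  U = 66 + 3·108 + 283 = 673
  X = 72 + 6·50 − 6·673 = -3666
Comparing — Policy A: X=-198, Policy B: X=-3666. Lowest is -3666 (Policy B).

-3666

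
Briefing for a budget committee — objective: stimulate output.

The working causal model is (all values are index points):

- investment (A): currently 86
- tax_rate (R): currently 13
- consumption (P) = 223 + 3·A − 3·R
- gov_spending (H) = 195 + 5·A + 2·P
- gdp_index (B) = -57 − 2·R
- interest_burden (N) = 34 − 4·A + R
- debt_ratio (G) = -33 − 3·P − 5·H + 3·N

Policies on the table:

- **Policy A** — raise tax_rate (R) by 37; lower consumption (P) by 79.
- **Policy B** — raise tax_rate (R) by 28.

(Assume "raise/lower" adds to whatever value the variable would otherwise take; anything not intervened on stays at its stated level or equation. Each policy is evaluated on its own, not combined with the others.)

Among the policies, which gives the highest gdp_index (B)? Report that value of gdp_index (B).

Policy A (R + 37, P − 79):
  R = 13 + 37 = 50
  B = -57 − 2·50 = -157
Policy B (R + 28):
  R = 13 + 28 = 41
  B = -57 − 2·41 = -139
Comparing — Policy A: B=-157, Policy B: B=-139. Highest is -139 (Policy B).

-139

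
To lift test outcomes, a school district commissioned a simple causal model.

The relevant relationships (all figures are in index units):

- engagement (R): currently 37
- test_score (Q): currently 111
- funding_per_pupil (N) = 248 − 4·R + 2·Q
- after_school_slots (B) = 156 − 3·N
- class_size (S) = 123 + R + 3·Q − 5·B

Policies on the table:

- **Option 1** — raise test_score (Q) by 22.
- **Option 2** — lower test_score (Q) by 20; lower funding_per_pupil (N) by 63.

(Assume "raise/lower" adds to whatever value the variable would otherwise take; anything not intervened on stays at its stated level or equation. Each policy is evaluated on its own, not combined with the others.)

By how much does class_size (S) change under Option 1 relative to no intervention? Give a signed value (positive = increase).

Baseline:
  R = 37
  Q = 111
  N = 248 − 4·37 + 2·111 = 322
  B = 156 − 3·322 = -810
  S = 123 + 37 + 3·111 − 5·(-810) = 4543
Option 1 (Q + 22):
  R = 37
  Q = 111 + 22 = 133
  N = 248 − 4·37 + 2·133 = 366
  B = 156 − 3·366 = -942
  S = 123 + 37 + 3·133 − 5·(-942) = 5269
Change in S: 5269 − 4543 = 726

726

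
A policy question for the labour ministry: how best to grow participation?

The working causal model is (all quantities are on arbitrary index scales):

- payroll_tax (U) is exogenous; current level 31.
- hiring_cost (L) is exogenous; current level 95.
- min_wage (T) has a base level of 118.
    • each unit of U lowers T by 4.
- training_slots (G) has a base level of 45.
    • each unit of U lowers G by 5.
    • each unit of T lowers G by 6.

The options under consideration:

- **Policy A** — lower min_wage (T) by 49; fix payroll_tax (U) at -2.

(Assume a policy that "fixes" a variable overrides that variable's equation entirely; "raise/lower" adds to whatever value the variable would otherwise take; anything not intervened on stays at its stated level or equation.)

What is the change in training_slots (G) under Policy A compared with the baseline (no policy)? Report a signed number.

Baseline:
  U = 31
  T = 118 − 4·31 = -6
  G = 45 − 5·31 − 6·(-6) = -74
Policy A (T − 49, U := -2):
  U = -2
  T = 118 − 4·(-2) (−49 from intervention) = 77
  G = 45 − 5·(-2) − 6·77 = -407
Change in G: -407 − (-74) = -333

-333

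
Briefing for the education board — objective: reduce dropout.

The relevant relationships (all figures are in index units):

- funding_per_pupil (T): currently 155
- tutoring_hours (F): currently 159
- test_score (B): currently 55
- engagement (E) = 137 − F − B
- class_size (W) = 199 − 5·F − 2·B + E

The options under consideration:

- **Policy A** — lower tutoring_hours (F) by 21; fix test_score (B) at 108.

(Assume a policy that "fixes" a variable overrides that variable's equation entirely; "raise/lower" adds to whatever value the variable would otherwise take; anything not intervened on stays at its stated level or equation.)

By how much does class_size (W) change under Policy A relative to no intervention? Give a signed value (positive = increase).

Baseline:
  F = 159
  B = 55
  E = 137 − 159 − 55 = -77
  W = 199 − 5·159 − 2·55 + (-77) = -783
Policy A (F − 21, B := 108):
  F = 159 − 21 = 138
  B = 108
  E = 137 − 138 − 108 = -109
  W = 199 − 5·138 − 2·108 + (-109) = -816
Change in W: -816 − (-783) = -33

-33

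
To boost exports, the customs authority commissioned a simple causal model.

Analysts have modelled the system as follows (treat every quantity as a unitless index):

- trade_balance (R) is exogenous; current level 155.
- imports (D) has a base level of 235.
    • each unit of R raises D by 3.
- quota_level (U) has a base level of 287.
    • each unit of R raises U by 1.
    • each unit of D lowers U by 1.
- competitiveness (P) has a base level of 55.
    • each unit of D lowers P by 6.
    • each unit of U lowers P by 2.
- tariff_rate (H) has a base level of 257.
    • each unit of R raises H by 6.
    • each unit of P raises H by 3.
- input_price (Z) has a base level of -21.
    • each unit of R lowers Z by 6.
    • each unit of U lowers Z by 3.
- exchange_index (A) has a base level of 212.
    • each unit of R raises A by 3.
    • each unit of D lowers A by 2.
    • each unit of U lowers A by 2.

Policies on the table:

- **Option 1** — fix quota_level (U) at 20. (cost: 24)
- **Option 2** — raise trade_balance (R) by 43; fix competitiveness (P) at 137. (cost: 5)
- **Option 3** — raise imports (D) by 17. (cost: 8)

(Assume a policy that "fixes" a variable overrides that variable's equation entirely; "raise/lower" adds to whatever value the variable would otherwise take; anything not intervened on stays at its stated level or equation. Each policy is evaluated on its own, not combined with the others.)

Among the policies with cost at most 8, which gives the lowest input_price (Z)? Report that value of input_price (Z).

-177

Option 2 (R + 43, P := 137):
  R = 155 + 43 = 198
  D = 235 + 3·198 = 829
  U = 287 + 198 − 829 = -344
  Z = -21 − 6·198 − 3·(-344) = -177
Option 3 (D + 17):
  R = 155
  D = 235 + 3·155 (+17 from intervention) = 717
  U = 287 + 155 − 717 = -275
  Z = -21 − 6·155 − 3·(-275) = -126
Comparing — Option 2: Z=-177, Option 3: Z=-126. Lowest is -177 (Option 2).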